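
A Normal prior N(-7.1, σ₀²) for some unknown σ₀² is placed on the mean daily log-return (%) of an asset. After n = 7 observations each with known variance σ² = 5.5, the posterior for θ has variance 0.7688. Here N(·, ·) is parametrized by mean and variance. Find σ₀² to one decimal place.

σ₀² = 35.7

Posterior precision equals prior precision plus data precision: 1/σ_n² = 1/σ₀² + n/σ².
So 1/σ₀² = 1/0.7688 − 7/5.5 = 1.300728 − 1.272727 = 0.028001.
Hence σ₀² = 1/0.028001 ≈ 35.7.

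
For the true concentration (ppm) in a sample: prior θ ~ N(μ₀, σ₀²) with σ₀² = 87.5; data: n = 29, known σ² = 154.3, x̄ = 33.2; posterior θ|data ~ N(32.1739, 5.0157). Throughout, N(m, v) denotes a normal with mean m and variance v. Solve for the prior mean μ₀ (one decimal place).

μ₀ = 15.3

With known observation variance, the Normal–Normal posterior has precision τ_n = τ₀ + n/σ² and mean μ_n = (τ₀μ₀ + (n/σ²)x̄)/τ_n.
Here τ₀ = 1/87.5 = 0.011429 and τ_data = 29/154.3 = 0.187946, so τ_n = 0.199375.
Rearranging for μ₀: μ₀ = (μ_n·τ_n − τ_data·x̄)/τ₀ = (32.1739·0.199375 − 0.187946·33.2) / 0.011429 = 0.174864/0.011429 ≈ 15.3.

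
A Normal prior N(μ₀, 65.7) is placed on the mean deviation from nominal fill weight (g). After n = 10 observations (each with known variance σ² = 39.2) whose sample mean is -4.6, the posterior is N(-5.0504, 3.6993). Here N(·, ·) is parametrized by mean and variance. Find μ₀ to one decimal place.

The posterior mean is a precision-weighted average: μ_n = (τ₀μ₀ + τ_data·x̄)/(τ₀+τ_data), with τ₀=1/σ₀² and τ_data=n/σ².
Here τ₀ = 1/65.7 = 0.015221 and τ_data = 10/39.2 = 0.255102, so τ_n = 0.270323.
Rearranging for μ₀: μ₀ = (μ_n·τ_n − τ_data·x̄)/τ₀ = (-5.0504·0.270323 − 0.255102·-4.6) / 0.015221 = -0.191770/0.015221 ≈ -12.6.

μ₀ = -12.6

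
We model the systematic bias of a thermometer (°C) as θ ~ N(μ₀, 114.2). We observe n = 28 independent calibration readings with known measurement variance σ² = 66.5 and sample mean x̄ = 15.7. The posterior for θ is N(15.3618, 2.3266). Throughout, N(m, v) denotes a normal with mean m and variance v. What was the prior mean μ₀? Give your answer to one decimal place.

μ₀ = -0.9

The posterior mean is a precision-weighted average: μ_n = (τ₀μ₀ + τ_data·x̄)/(τ₀+τ_data), with τ₀=1/σ₀² and τ_data=n/σ².
Here τ₀ = 1/114.2 = 0.008757 and τ_data = 28/66.5 = 0.421053, so τ_n = 0.429810.
Rearranging for μ₀: μ₀ = (μ_n·τ_n − τ_data·x̄)/τ₀ = (15.3618·0.429810 − 0.421053·15.7) / 0.008757 = -0.007877/0.008757 ≈ -0.9.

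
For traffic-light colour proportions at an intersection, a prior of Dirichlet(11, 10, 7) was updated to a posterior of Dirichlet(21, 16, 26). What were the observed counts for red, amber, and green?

counts (10, 6, 19)

For a Dirichlet(α) prior with multinomial counts c, the posterior is Dirichlet(α + c) componentwise.
Counts are posterior − prior componentwise: 21−11=10, 16−10=6, 26−7=19.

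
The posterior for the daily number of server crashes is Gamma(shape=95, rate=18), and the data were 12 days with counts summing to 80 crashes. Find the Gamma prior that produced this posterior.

Gamma(shape=15, rate=6)

Gamma–Poisson conjugacy: posterior shape = α + Σxᵢ, posterior rate = β + n.
So α = 95 − 80 = 15 and β = 18 − 12 = 6.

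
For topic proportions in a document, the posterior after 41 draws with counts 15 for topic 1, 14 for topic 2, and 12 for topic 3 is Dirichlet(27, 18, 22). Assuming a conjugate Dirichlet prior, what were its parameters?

For a Dirichlet(α) prior with multinomial counts c, the posterior is Dirichlet(α + c) componentwise.
Subtract each count from the matching posterior parameter: 27−15=12, 18−14=4, 22−12=10.

Dirichlet(12, 4, 10)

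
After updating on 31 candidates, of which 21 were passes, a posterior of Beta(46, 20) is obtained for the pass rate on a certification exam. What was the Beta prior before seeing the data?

A Beta(α, β) prior with s successes and f failures in binomial data gives a Beta(α+s, β+f) posterior.
So α = 46 − 21 = 25 and β = 20 − 10 = 10.

Beta(25, 10)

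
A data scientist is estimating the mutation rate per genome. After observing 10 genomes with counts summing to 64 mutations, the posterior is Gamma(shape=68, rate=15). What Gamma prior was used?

Gamma–Poisson conjugacy: posterior shape = α + Σxᵢ, posterior rate = β + n.
So α = 68 − 64 = 4 and β = 15 − 10 = 5.

Gamma(shape=4, rate=5)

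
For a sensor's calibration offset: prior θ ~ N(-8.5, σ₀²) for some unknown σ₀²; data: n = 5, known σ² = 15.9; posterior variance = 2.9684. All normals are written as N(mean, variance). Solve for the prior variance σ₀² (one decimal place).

For the Normal–Normal model with known σ², precisions add: τ_n = τ₀ + n/σ².
So 1/σ₀² = 1/2.9684 − 5/15.9 = 0.336882 − 0.314465 = 0.022417.
Hence σ₀² = 1/0.022417 ≈ 44.6.

σ₀² = 44.6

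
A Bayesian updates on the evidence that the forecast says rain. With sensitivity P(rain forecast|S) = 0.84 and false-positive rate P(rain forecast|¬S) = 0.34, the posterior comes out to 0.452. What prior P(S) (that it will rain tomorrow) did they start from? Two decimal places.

Bayes' rule in odds form gives O(S|E) = O(S)·[P(E|S)/P(E|¬S)], hence O(S) = O(S|E)/LR.
Posterior odds = 0.452/(1−0.452) = 0.8248. LR = 0.84/0.34 = 2.4706.
Prior odds = 0.8248/2.4706 = 0.3338, so P(S) = 0.3338/(1+0.3338) ≈ 0.25.

P(S) = 0.25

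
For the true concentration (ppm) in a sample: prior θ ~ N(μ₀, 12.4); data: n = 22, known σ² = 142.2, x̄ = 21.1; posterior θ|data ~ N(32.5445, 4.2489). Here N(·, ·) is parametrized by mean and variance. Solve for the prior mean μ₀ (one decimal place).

The posterior mean is a precision-weighted average: μ_n = (τ₀μ₀ + τ_data·x̄)/(τ₀+τ_data), with τ₀=1/σ₀² and τ_data=n/σ².
Here τ₀ = 1/12.4 = 0.080645 and τ_data = 22/142.2 = 0.154712, so τ_n = 0.235357.
Rearranging for μ₀: μ₀ = (μ_n·τ_n − τ_data·x̄)/τ₀ = (32.5445·0.235357 − 0.154712·21.1) / 0.080645 = 4.395153/0.080645 ≈ 54.5.

μ₀ = 54.5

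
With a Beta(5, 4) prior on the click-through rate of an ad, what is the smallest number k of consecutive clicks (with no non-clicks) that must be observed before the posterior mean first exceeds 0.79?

k = 11

After k clicks and 0 non-clicks the posterior is Beta(5+k, 4), with mean (5+k)/(5+4+k).
Set (5+k)/(9+k) > 0.79 and solve: k > (0.79·9 − 5)/(1 − 0.79) = 10.048.
The smallest integer exceeding 10.048 is 11.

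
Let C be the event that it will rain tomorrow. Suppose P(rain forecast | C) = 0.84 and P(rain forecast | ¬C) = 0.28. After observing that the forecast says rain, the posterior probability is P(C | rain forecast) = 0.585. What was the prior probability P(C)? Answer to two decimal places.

P(C) = 0.32

Bayes' rule in odds form gives O(C|E) = O(C)·[P(E|C)/P(E|¬C)], hence O(C) = O(C|E)/LR.
Posterior odds = 0.585/(1−0.585) = 1.4096. LR = 0.84/0.28 = 3.0000.
Prior odds = 1.4096/3.0000 = 0.4699, so P(C) = 0.4699/(1+0.4699) ≈ 0.32.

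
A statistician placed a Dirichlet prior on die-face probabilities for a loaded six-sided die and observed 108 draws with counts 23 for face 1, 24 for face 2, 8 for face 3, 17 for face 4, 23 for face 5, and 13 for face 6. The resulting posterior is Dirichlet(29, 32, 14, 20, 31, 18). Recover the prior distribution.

For a Dirichlet(α) prior with multinomial counts c, the posterior is Dirichlet(α + c) componentwise.
Subtract each count from the matching posterior parameter: 29−23=6, 32−24=8, 14−8=6, 20−17=3, 31−23=8, 18−13=5.

Dirichlet(6, 8, 6, 3, 8, 5)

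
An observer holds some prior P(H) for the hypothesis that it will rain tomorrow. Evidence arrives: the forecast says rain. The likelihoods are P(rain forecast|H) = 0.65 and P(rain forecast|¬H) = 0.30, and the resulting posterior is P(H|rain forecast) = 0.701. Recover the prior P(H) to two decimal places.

In odds form, posterior odds = prior odds × likelihood ratio, so prior odds = posterior odds ÷ LR.
Posterior odds = 0.701/(1−0.701) = 2.3445. LR = 0.65/0.30 = 2.1667.
Prior odds = 2.3445/2.1667 = 1.0821, so P(H) = 1.0821/(1+1.0821) ≈ 0.52.

P(H) = 0.52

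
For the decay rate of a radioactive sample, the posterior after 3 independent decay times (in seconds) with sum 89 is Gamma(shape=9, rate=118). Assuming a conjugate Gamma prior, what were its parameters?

Gamma–exponential conjugacy: posterior shape = α + n, posterior rate = β + Σtᵢ.
So α = 9 − 3 = 6 and β = 118 − 89 = 29.

Gamma(shape=6, rate=29)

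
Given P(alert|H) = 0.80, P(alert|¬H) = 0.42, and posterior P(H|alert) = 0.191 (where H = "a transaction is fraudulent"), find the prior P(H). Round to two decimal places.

Bayes' rule in odds form gives O(H|E) = O(H)·[P(E|H)/P(E|¬H)], hence O(H) = O(H|E)/LR.
Posterior odds = 0.191/(1−0.191) = 0.2361. LR = 0.80/0.42 = 1.9048.
Prior odds = 0.2361/1.9048 = 0.1240, so P(H) = 0.1240/(1+0.1240) ≈ 0.11.

P(H) = 0.11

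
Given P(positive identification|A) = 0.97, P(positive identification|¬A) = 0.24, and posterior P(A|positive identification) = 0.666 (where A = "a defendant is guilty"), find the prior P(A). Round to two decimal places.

P(A) = 0.33

In odds form, posterior odds = prior odds × likelihood ratio, so prior odds = posterior odds ÷ LR.
Posterior odds = 0.666/(1−0.666) = 1.9940. LR = 0.97/0.24 = 4.0417.
Prior odds = 1.9940/4.0417 = 0.4934, so P(A) = 0.4934/(1+0.4934) ≈ 0.33.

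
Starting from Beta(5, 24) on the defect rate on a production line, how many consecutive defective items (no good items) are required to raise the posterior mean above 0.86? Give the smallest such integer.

After k defective items and 0 good items the posterior is Beta(5+k, 24), with mean (5+k)/(5+24+k).
Set (5+k)/(29+k) > 0.86 and solve: k > (0.86·29 − 5)/(1 − 0.86) = 142.429.
The smallest integer exceeding 142.429 is 143.

k = 143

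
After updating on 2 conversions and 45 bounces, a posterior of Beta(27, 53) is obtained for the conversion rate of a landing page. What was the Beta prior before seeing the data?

Beta(25, 8)

Beta is conjugate to the binomial likelihood: posterior = Beta(α+s, β+f).
So α = 27 − 2 = 25 and β = 53 − 45 = 8.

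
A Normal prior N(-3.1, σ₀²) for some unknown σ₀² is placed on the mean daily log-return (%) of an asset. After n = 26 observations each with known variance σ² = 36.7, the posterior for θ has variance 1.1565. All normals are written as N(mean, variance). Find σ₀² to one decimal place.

Posterior precision equals prior precision plus data precision: 1/σ_n² = 1/σ₀² + n/σ².
So 1/σ₀² = 1/1.1565 − 26/36.7 = 0.864678 − 0.708447 = 0.156231.
Hence σ₀² = 1/0.156231 ≈ 6.4.

σ₀² = 6.4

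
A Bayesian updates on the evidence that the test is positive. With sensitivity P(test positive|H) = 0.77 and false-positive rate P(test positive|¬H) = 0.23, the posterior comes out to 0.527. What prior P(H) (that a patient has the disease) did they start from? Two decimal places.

P(H) = 0.25

In odds form, posterior odds = prior odds × likelihood ratio, so prior odds = posterior odds ÷ LR.
Posterior odds = 0.527/(1−0.527) = 1.1142. LR = 0.77/0.23 = 3.3478.
Prior odds = 1.1142/3.3478 = 0.3328, so P(H) = 0.3328/(1+0.3328) ≈ 0.25.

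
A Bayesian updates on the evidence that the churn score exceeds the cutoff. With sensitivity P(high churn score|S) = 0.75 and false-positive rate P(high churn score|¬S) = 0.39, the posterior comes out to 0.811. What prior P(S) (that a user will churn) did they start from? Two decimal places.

P(S) = 0.69

In odds form, posterior odds = prior odds × likelihood ratio, so prior odds = posterior odds ÷ LR.
Posterior odds = 0.811/(1−0.811) = 4.2910. LR = 0.75/0.39 = 1.9231.
Prior odds = 4.2910/1.9231 = 2.2313, so P(S) = 2.2313/(1+2.2313) ≈ 0.69.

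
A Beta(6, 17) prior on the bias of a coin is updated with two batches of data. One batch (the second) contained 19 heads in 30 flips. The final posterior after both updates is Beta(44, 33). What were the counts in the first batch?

19 heads and 5 tails

Sequential conjugate updates are equivalent to a single update on the pooled data, so total successes = posterior α − prior α and total failures = posterior β − prior β.
Total across both batches: 44−6=38 heads, 33−17=16 tails.
Subtract the second batch: 38−19=19 heads and 16−11=5 tails.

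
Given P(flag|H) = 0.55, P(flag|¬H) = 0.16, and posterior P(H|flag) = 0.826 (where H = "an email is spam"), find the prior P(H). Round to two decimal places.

P(H) = 0.58

Bayes' rule in odds form gives O(H|E) = O(H)·[P(E|H)/P(E|¬H)], hence O(H) = O(H|E)/LR.
Posterior odds = 0.826/(1−0.826) = 4.7471. LR = 0.55/0.16 = 3.4375.
Prior odds = 4.7471/3.4375 = 1.3810, so P(H) = 1.3810/(1+1.3810) ≈ 0.58.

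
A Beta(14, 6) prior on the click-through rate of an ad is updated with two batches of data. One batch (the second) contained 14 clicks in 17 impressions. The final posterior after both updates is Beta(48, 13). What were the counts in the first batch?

Because Beta–binomial updating is additive in the counts, the combined data contributed (α_post−α_prior, β_post−β_prior) successes and failures.
Total across both batches: 48−14=34 clicks, 13−6=7 non-clicks.
Subtract the second batch: 34−14=20 clicks and 7−3=4 non-clicks.

20 clicks and 4 non-clicks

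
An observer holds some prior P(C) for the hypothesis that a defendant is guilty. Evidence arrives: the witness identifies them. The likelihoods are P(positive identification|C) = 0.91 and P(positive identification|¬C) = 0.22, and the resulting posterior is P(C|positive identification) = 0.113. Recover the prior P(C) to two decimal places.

In odds form, posterior odds = prior odds × likelihood ratio, so prior odds = posterior odds ÷ LR.
Posterior odds = 0.113/(1−0.113) = 0.1274. LR = 0.91/0.22 = 4.1364.
Prior odds = 0.1274/4.1364 = 0.0308, so P(C) = 0.0308/(1+0.0308) ≈ 0.03.

P(C) = 0.03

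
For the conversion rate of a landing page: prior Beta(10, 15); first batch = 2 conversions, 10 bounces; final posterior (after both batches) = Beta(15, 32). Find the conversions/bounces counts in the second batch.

3 conversions and 7 bounces

Sequential conjugate updates are equivalent to a single update on the pooled data, so total successes = posterior α − prior α and total failures = posterior β − prior β.
Total across both batches: 15−10=5 conversions, 32−15=17 bounces.
Subtract the first batch: 5−2=3 conversions and 17−10=7 bounces.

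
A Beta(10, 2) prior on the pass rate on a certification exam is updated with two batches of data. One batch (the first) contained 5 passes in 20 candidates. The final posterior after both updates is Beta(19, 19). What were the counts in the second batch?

Because Beta–binomial updating is additive in the counts, the combined data contributed (α_post−α_prior, β_post−β_prior) successes and failures.
Total across both batches: 19−10=9 passes, 19−2=17 failures.
Subtract the first batch: 9−5=4 passes and 17−15=2 failures.

4 passes and 2 failures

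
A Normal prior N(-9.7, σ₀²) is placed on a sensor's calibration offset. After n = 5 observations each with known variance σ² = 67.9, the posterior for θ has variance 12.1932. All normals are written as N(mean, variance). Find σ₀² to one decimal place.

σ₀² = 119.4

For the Normal–Normal model with known σ², precisions add: τ_n = τ₀ + n/σ².
So 1/σ₀² = 1/12.1932 − 5/67.9 = 0.082013 − 0.073638 = 0.008375.
Hence σ₀² = 1/0.008375 ≈ 119.4.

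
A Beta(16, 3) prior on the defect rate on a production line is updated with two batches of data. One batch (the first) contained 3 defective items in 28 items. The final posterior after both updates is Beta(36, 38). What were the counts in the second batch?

17 defective items and 10 good items

Because Beta–binomial updating is additive in the counts, the combined data contributed (α_post−α_prior, β_post−β_prior) successes and failures.
Total across both batches: 36−16=20 defective items, 38−3=35 good items.
Subtract the first batch: 20−3=17 defective items and 35−25=10 good items.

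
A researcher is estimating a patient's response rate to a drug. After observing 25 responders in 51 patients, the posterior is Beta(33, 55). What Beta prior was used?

A Beta(α, β) prior with s successes and f failures in binomial data gives a Beta(α+s, β+f) posterior.
So α = 33 − 25 = 8 and β = 55 − 26 = 29.

Beta(8, 29)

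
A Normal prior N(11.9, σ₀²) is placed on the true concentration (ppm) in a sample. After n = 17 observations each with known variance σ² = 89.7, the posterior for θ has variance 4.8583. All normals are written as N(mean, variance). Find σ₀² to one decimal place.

σ₀² = 61.3

For the Normal–Normal model with known σ², precisions add: τ_n = τ₀ + n/σ².
So 1/σ₀² = 1/4.8583 − 17/89.7 = 0.205833 − 0.189521 = 0.016312.
Hence σ₀² = 1/0.016312 ≈ 61.3.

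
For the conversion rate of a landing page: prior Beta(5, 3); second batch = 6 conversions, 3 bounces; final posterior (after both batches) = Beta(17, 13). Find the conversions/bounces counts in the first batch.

Sequential conjugate updates are equivalent to a single update on the pooled data, so total successes = posterior α − prior α and total failures = posterior β − prior β.
Total across both batches: 17−5=12 conversions, 13−3=10 bounces.
Subtract the second batch: 12−6=6 conversions and 10−3=7 bounces.

6 conversions and 7 bounces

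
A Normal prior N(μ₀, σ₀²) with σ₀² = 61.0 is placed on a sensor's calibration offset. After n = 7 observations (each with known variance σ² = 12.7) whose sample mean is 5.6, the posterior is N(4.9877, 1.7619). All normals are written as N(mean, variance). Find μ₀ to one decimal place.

μ₀ = -15.6

With known observation variance, the Normal–Normal posterior has precision τ_n = τ₀ + n/σ² and mean μ_n = (τ₀μ₀ + (n/σ²)x̄)/τ_n.
Here τ₀ = 1/61.0 = 0.016393 and τ_data = 7/12.7 = 0.551181, so τ_n = 0.567574.
Rearranging for μ₀: μ₀ = (μ_n·τ_n − τ_data·x̄)/τ₀ = (4.9877·0.567574 − 0.551181·5.6) / 0.016393 = -0.255725/0.016393 ≈ -15.6.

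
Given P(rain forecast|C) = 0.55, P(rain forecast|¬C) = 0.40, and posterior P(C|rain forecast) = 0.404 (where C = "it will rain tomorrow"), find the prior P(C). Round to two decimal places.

P(C) = 0.33

Bayes' rule in odds form gives O(C|E) = O(C)·[P(E|C)/P(E|¬C)], hence O(C) = O(C|E)/LR.
Posterior odds = 0.404/(1−0.404) = 0.6779. LR = 0.55/0.40 = 1.3750.
Prior odds = 0.6779/1.3750 = 0.4930, so P(C) = 0.4930/(1+0.4930) ≈ 0.33.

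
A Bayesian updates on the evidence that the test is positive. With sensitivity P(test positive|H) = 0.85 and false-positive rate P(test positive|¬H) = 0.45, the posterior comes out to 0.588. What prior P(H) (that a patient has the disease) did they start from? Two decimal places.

P(H) = 0.43

In odds form, posterior odds = prior odds × likelihood ratio, so prior odds = posterior odds ÷ LR.
Posterior odds = 0.588/(1−0.588) = 1.4272. LR = 0.85/0.45 = 1.8889.
Prior odds = 1.4272/1.8889 = 0.7556, so P(H) = 0.7556/(1+0.7556) ≈ 0.43.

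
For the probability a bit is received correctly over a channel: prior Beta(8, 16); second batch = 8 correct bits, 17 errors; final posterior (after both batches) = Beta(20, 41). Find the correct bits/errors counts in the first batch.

Sequential conjugate updates are equivalent to a single update on the pooled data, so total successes = posterior α − prior α and total failures = posterior β − prior β.
Total across both batches: 20−8=12 correct bits, 41−16=25 errors.
Subtract the second batch: 12−8=4 correct bits and 25−17=8 errors.

4 correct bits and 8 errors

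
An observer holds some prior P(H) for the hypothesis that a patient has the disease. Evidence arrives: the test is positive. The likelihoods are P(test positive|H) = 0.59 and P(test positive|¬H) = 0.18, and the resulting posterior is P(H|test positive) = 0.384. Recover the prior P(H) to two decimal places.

P(H) = 0.16

Bayes' rule in odds form gives O(H|E) = O(H)·[P(E|H)/P(E|¬H)], hence O(H) = O(H|E)/LR.
Posterior odds = 0.384/(1−0.384) = 0.6234. LR = 0.59/0.18 = 3.2778.
Prior odds = 0.6234/3.2778 = 0.1902, so P(H) = 0.1902/(1+0.1902) ≈ 0.16.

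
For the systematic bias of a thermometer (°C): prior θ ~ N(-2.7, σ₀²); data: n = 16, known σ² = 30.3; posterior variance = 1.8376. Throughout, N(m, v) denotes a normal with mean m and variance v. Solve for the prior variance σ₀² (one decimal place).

σ₀² = 62.0

For the Normal–Normal model with known σ², precisions add: τ_n = τ₀ + n/σ².
So 1/σ₀² = 1/1.8376 − 16/30.3 = 0.544188 − 0.528053 = 0.016135.
Hence σ₀² = 1/0.016135 ≈ 62.0.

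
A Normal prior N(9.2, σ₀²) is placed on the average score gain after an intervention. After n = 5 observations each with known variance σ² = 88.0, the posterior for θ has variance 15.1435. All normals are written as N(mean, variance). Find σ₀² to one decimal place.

Posterior precision equals prior precision plus data precision: 1/σ_n² = 1/σ₀² + n/σ².
So 1/σ₀² = 1/15.1435 − 5/88.0 = 0.066035 − 0.056818 = 0.009217.
Hence σ₀² = 1/0.009217 ≈ 108.5.

σ₀² = 108.5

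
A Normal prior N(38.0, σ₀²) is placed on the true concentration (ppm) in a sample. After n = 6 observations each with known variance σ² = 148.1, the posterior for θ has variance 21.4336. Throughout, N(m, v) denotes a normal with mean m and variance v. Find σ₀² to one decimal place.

Posterior precision equals prior precision plus data precision: 1/σ_n² = 1/σ₀² + n/σ².
So 1/σ₀² = 1/21.4336 − 6/148.1 = 0.046656 − 0.040513 = 0.006143.
Hence σ₀² = 1/0.006143 ≈ 162.8.

σ₀² = 162.8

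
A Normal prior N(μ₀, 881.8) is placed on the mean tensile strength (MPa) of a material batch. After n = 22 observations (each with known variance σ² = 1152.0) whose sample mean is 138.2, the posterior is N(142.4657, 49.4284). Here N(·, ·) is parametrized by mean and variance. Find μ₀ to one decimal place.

The posterior mean is a precision-weighted average: μ_n = (τ₀μ₀ + τ_data·x̄)/(τ₀+τ_data), with τ₀=1/σ₀² and τ_data=n/σ².
Here τ₀ = 1/881.8 = 0.001134 and τ_data = 22/1152.0 = 0.019097, so τ_n = 0.020231.
Rearranging for μ₀: μ₀ = (μ_n·τ_n − τ_data·x̄)/τ₀ = (142.4657·0.020231 − 0.019097·138.2) / 0.001134 = 0.243018/0.001134 ≈ 214.3.

μ₀ = 214.3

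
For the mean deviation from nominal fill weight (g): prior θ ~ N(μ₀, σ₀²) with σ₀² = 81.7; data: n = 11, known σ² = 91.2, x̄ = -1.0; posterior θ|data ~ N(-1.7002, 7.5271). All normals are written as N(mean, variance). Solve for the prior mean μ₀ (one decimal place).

With known observation variance, the Normal–Normal posterior has precision τ_n = τ₀ + n/σ² and mean μ_n = (τ₀μ₀ + (n/σ²)x̄)/τ_n.
Here τ₀ = 1/81.7 = 0.012240 and τ_data = 11/91.2 = 0.120614, so τ_n = 0.132854.
Rearranging for μ₀: μ₀ = (μ_n·τ_n − τ_data·x̄)/τ₀ = (-1.7002·0.132854 − 0.120614·-1.0) / 0.012240 = -0.105264/0.012240 ≈ -8.6.

μ₀ = -8.6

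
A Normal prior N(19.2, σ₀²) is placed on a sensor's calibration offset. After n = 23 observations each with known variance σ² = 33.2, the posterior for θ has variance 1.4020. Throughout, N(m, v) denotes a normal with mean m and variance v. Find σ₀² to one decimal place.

Posterior precision equals prior precision plus data precision: 1/σ_n² = 1/σ₀² + n/σ².
So 1/σ₀² = 1/1.4020 − 23/33.2 = 0.713267 − 0.692771 = 0.020496.
Hence σ₀² = 1/0.020496 ≈ 48.8.

σ₀² = 48.8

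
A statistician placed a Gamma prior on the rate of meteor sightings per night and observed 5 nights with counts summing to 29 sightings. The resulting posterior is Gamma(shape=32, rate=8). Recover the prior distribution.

Gamma–Poisson conjugacy: posterior shape = α + Σxᵢ, posterior rate = β + n.
So α = 32 − 29 = 3 and β = 8 − 5 = 3.

Gamma(shape=3, rate=3)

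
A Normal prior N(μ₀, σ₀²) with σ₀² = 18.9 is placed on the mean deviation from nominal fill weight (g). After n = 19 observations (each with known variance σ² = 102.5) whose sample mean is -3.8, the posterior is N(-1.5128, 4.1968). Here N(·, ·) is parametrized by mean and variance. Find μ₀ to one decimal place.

μ₀ = 6.5

With known observation variance, the Normal–Normal posterior has precision τ_n = τ₀ + n/σ² and mean μ_n = (τ₀μ₀ + (n/σ²)x̄)/τ_n.
Here τ₀ = 1/18.9 = 0.052910 and τ_data = 19/102.5 = 0.185366, so τ_n = 0.238276.
Rearranging for μ₀: μ₀ = (μ_n·τ_n − τ_data·x̄)/τ₀ = (-1.5128·0.238276 − 0.185366·-3.8) / 0.052910 = 0.343927/0.052910 ≈ 6.5.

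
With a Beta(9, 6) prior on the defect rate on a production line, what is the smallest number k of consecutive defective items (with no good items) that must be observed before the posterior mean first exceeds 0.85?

After k defective items and 0 good items the posterior is Beta(9+k, 6), with mean (9+k)/(9+6+k).
Set (9+k)/(15+k) > 0.85 and solve: k > (0.85·15 − 9)/(1 − 0.85) = 25.000.
The smallest integer exceeding 25.000 is 26.

k = 26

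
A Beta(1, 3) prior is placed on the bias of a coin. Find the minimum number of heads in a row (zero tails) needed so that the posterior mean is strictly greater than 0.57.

k = 3

After k heads and 0 tails the posterior is Beta(1+k, 3), with mean (1+k)/(1+3+k).
Set (1+k)/(4+k) > 0.57 and solve: k > (0.57·4 − 1)/(1 − 0.57) = 2.977.
The smallest integer exceeding 2.977 is 3.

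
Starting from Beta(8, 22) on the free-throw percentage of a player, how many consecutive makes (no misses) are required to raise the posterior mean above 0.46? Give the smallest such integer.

k = 11

After k makes and 0 misses the posterior is Beta(8+k, 22), with mean (8+k)/(8+22+k).
Set (8+k)/(30+k) > 0.46 and solve: k > (0.46·30 − 8)/(1 − 0.46) = 10.741.
The smallest integer exceeding 10.741 is 11, and checking k=11: (19)/(41) = 0.4634 > 0.46.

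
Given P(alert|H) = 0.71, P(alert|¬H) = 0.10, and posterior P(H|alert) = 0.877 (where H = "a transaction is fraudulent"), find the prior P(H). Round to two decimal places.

P(H) = 0.50

In odds form, posterior odds = prior odds × likelihood ratio, so prior odds = posterior odds ÷ LR.
Posterior odds = 0.877/(1−0.877) = 7.1301. LR = 0.71/0.10 = 7.1000.
Prior odds = 7.1301/7.1000 = 1.0042, so P(H) = 1.0042/(1+1.0042) ≈ 0.50.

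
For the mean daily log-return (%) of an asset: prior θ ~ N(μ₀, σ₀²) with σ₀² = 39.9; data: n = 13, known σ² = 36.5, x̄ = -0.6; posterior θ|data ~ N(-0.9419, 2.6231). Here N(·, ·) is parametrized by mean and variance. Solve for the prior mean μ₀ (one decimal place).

With known observation variance, the Normal–Normal posterior has precision τ_n = τ₀ + n/σ² and mean μ_n = (τ₀μ₀ + (n/σ²)x̄)/τ_n.
Here τ₀ = 1/39.9 = 0.025063 and τ_data = 13/36.5 = 0.356164, so τ_n = 0.381227.
Rearranging for μ₀: μ₀ = (μ_n·τ_n − τ_data·x̄)/τ₀ = (-0.9419·0.381227 − 0.356164·-0.6) / 0.025063 = -0.145379/0.025063 ≈ -5.8.

μ₀ = -5.8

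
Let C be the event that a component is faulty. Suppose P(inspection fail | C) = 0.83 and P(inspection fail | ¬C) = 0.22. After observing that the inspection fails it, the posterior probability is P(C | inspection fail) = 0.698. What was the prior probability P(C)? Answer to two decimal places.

In odds form, posterior odds = prior odds × likelihood ratio, so prior odds = posterior odds ÷ LR.
Posterior odds = 0.698/(1−0.698) = 2.3113. LR = 0.83/0.22 = 3.7727.
Prior odds = 2.3113/3.7727 = 0.6126, so P(C) = 0.6126/(1+0.6126) ≈ 0.38.

P(C) = 0.38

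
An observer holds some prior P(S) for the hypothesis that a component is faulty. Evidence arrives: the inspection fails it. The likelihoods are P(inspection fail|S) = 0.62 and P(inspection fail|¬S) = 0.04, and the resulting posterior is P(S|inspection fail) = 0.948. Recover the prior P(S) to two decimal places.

P(S) = 0.54

Bayes' rule in odds form gives O(S|E) = O(S)·[P(E|S)/P(E|¬S)], hence O(S) = O(S|E)/LR.
Posterior odds = 0.948/(1−0.948) = 18.2308. LR = 0.62/0.04 = 15.5000.
Prior odds = 18.2308/15.5000 = 1.1762, so P(S) = 1.1762/(1+1.1762) ≈ 0.54.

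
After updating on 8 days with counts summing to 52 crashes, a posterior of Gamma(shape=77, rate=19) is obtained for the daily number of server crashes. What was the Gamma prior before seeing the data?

Gamma–Poisson conjugacy: posterior shape = α + Σxᵢ, posterior rate = β + n.
So α = 77 − 52 = 25 and β = 19 − 8 = 11.

Gamma(shape=25, rate=11)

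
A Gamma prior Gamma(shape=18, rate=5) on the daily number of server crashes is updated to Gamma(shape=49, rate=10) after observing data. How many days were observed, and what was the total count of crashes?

n = 5 days with total 31 crashes

Gamma–Poisson conjugacy: posterior shape = α + Σxᵢ, posterior rate = β + n.
Matching: Σxᵢ = 49 − 18 = 31 and n = 10 − 5 = 5.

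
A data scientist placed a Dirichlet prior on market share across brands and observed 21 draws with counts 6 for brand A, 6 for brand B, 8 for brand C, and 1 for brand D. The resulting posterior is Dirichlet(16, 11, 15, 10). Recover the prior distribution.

For a Dirichlet(α) prior with multinomial counts c, the posterior is Dirichlet(α + c) componentwise.
Subtract each count from the matching posterior parameter: 16−6=10, 11−6=5, 15−8=7, 10−1=9.

Dirichlet(10, 5, 7, 9)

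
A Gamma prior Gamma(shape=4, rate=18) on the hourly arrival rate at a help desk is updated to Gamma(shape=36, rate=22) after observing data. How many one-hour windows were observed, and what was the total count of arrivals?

A Gamma(α, β) prior (rate parametrization) on a Poisson rate with n observations summing to S gives posterior Gamma(α+S, β+n).
Matching: Σxᵢ = 36 − 4 = 32 and n = 22 − 18 = 4.

n = 4 one-hour windows with total 32 arrivals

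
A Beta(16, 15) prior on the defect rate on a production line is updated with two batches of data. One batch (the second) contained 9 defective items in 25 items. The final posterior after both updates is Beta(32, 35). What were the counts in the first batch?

7 defective items and 4 good items

Because Beta–binomial updating is additive in the counts, the combined data contributed (α_post−α_prior, β_post−β_prior) successes and failures.
Total across both batches: 32−16=16 defective items, 35−15=20 good items.
Subtract the second batch: 16−9=7 defective items and 20−16=4 good items.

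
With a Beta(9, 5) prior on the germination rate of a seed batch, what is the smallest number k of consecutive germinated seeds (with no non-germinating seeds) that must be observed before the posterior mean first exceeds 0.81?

After k germinated seeds and 0 non-germinating seeds the posterior is Beta(9+k, 5), with mean (9+k)/(9+5+k).
Set (9+k)/(14+k) > 0.81 and solve: k > (0.81·14 − 9)/(1 − 0.81) = 12.316.
The smallest integer exceeding 12.316 is 13.

k = 13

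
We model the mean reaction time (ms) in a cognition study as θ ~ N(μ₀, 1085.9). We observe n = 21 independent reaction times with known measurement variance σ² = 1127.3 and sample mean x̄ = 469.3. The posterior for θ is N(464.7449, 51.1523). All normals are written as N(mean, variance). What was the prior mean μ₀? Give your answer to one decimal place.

μ₀ = 372.6

The posterior mean is a precision-weighted average: μ_n = (τ₀μ₀ + τ_data·x̄)/(τ₀+τ_data), with τ₀=1/σ₀² and τ_data=n/σ².
Here τ₀ = 1/1085.9 = 0.000921 and τ_data = 21/1127.3 = 0.018629, so τ_n = 0.019550.
Rearranging for μ₀: μ₀ = (μ_n·τ_n − τ_data·x̄)/τ₀ = (464.7449·0.019550 − 0.018629·469.3) / 0.000921 = 0.343173/0.000921 ≈ 372.6.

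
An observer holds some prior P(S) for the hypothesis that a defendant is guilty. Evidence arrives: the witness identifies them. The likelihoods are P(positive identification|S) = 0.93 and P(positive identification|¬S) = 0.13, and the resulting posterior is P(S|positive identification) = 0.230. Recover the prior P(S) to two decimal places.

P(S) = 0.04

In odds form, posterior odds = prior odds × likelihood ratio, so prior odds = posterior odds ÷ LR.
Posterior odds = 0.230/(1−0.230) = 0.2987. LR = 0.93/0.13 = 7.1538.
Prior odds = 0.2987/7.1538 = 0.0418, so P(S) = 0.0418/(1+0.0418) ≈ 0.04.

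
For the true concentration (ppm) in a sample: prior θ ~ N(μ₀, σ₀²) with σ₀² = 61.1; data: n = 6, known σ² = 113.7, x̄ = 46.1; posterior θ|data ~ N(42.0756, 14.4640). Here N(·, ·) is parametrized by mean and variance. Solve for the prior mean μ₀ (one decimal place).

μ₀ = 29.1

With known observation variance, the Normal–Normal posterior has precision τ_n = τ₀ + n/σ² and mean μ_n = (τ₀μ₀ + (n/σ²)x̄)/τ_n.
Here τ₀ = 1/61.1 = 0.016367 and τ_data = 6/113.7 = 0.052770, so τ_n = 0.069137.
Rearranging for μ₀: μ₀ = (μ_n·τ_n − τ_data·x̄)/τ₀ = (42.0756·0.069137 − 0.052770·46.1) / 0.016367 = 0.476284/0.016367 ≈ 29.1.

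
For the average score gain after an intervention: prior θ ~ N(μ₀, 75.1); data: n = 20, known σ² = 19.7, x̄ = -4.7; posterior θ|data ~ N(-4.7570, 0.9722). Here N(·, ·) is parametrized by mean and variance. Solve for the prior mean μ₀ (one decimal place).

The posterior mean is a precision-weighted average: μ_n = (τ₀μ₀ + τ_data·x̄)/(τ₀+τ_data), with τ₀=1/σ₀² and τ_data=n/σ².
Here τ₀ = 1/75.1 = 0.013316 and τ_data = 20/19.7 = 1.015228, so τ_n = 1.028544.
Rearranging for μ₀: μ₀ = (μ_n·τ_n − τ_data·x̄)/τ₀ = (-4.7570·1.028544 − 1.015228·-4.7) / 0.013316 = -0.121212/0.013316 ≈ -9.1.

μ₀ = -9.1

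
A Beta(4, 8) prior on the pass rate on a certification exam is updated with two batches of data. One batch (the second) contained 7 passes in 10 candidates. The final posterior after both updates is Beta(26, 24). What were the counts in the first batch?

Sequential conjugate updates are equivalent to a single update on the pooled data, so total successes = posterior α − prior α and total failures = posterior β − prior β.
Total across both batches: 26−4=22 passes, 24−8=16 failures.
Subtract the second batch: 22−7=15 passes and 16−3=13 failures.

15 passes and 13 failures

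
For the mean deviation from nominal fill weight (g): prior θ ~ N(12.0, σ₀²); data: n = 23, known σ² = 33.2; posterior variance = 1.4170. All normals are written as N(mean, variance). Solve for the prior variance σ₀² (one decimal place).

For the Normal–Normal model with known σ², precisions add: τ_n = τ₀ + n/σ².
So 1/σ₀² = 1/1.4170 − 23/33.2 = 0.705716 − 0.692771 = 0.012945.
Hence σ₀² = 1/0.012945 ≈ 77.2.

σ₀² = 77.2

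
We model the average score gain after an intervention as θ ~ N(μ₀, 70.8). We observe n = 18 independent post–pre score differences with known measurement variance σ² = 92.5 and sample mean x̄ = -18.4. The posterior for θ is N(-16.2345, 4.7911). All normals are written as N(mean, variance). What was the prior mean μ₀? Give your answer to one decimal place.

The posterior mean is a precision-weighted average: μ_n = (τ₀μ₀ + τ_data·x̄)/(τ₀+τ_data), with τ₀=1/σ₀² and τ_data=n/σ².
Here τ₀ = 1/70.8 = 0.014124 and τ_data = 18/92.5 = 0.194595, so τ_n = 0.208719.
Rearranging for μ₀: μ₀ = (μ_n·τ_n − τ_data·x̄)/τ₀ = (-16.2345·0.208719 − 0.194595·-18.4) / 0.014124 = 0.192099/0.014124 ≈ 13.6.

μ₀ = 13.6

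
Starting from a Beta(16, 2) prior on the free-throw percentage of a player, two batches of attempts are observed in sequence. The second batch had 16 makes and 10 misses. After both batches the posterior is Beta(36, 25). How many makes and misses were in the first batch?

4 makes and 13 misses

Sequential conjugate updates are equivalent to a single update on the pooled data, so total successes = posterior α − prior α and total failures = posterior β − prior β.
Total across both batches: 36−16=20 makes, 25−2=23 misses.
Subtract the second batch: 20−16=4 makes and 23−10=13 misses.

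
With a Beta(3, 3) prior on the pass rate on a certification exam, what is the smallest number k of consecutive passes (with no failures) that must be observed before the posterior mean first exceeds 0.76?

k = 7

After k passes and 0 failures the posterior is Beta(3+k, 3), with mean (3+k)/(3+3+k).
Set (3+k)/(6+k) > 0.76 and solve: k > (0.76·6 − 3)/(1 − 0.76) = 6.500.
The smallest integer exceeding 6.500 is 7.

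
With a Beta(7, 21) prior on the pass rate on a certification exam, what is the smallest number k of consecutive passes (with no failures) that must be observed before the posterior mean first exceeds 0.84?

k = 104

After k passes and 0 failures the posterior is Beta(7+k, 21), with mean (7+k)/(7+21+k).
Set (7+k)/(28+k) > 0.84 and solve: k > (0.84·28 − 7)/(1 − 0.84) = 103.250.
The smallest integer exceeding 103.250 is 104.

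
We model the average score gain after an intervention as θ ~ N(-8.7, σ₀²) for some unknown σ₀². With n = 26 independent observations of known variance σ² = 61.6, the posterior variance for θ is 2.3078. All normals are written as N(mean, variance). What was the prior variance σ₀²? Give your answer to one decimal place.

For the Normal–Normal model with known σ², precisions add: τ_n = τ₀ + n/σ².
So 1/σ₀² = 1/2.3078 − 26/61.6 = 0.433313 − 0.422078 = 0.011235.
Hence σ₀² = 1/0.011235 ≈ 89.0.

σ₀² = 89.0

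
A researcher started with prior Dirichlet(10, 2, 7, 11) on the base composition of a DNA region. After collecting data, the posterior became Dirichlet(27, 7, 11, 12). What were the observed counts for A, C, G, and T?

counts (17, 5, 4, 1)

For a Dirichlet(α) prior with multinomial counts c, the posterior is Dirichlet(α + c) componentwise.
Counts are posterior − prior componentwise: 27−10=17, 7−2=5, 11−7=4, 12−11=1.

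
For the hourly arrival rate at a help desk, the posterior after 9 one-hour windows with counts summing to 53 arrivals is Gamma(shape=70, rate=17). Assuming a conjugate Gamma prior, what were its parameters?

Gamma(shape=17, rate=8)

Gamma–Poisson conjugacy: posterior shape = α + Σxᵢ, posterior rate = β + n.
So α = 70 − 53 = 17 and β = 17 − 9 = 8.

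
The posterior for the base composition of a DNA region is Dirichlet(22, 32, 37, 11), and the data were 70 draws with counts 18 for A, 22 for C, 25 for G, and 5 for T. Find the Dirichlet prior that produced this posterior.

Dirichlet(4, 10, 12, 6)

For a Dirichlet(α) prior with multinomial counts c, the posterior is Dirichlet(α + c) componentwise.
Subtract each count from the matching posterior parameter: 22−18=4, 32−22=10, 37−25=12, 11−5=6.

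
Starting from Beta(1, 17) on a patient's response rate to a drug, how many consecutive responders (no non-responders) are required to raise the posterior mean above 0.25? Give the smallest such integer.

k = 5

After k responders and 0 non-responders the posterior is Beta(1+k, 17), with mean (1+k)/(1+17+k).
Set (1+k)/(18+k) > 0.25 and solve: k > (0.25·18 − 1)/(1 − 0.25) = 4.667.
The smallest integer exceeding 4.667 is 5.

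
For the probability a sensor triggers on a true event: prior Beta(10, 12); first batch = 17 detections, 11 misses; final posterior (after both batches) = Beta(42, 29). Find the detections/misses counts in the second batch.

Sequential conjugate updates are equivalent to a single update on the pooled data, so total successes = posterior α − prior α and total failures = posterior β − prior β.
Total across both batches: 42−10=32 detections, 29−12=17 misses.
Subtract the first batch: 32−17=15 detections and 17−11=6 misses.

15 detections and 6 misses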